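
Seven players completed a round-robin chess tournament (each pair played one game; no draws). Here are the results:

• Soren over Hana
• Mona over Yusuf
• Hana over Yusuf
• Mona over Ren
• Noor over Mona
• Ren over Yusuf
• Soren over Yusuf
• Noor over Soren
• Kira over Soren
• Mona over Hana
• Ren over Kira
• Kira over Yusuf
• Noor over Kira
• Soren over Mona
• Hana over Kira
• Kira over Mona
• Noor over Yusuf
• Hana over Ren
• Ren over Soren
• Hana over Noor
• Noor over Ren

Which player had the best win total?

Win totals: Yusuf 0, Hana 4, Ren 3, Mona 3, Soren 3, Noor 5, Kira 3.
Noor leads with 5 wins (next highest: 4).

Noor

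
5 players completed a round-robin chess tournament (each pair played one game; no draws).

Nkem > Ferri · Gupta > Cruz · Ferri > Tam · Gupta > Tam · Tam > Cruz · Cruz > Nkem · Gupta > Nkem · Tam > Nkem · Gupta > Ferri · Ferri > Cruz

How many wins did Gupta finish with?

Gupta's results: beat Tam, Nkem, Cruz, Ferri; lost to no one.
That is 4 wins.

4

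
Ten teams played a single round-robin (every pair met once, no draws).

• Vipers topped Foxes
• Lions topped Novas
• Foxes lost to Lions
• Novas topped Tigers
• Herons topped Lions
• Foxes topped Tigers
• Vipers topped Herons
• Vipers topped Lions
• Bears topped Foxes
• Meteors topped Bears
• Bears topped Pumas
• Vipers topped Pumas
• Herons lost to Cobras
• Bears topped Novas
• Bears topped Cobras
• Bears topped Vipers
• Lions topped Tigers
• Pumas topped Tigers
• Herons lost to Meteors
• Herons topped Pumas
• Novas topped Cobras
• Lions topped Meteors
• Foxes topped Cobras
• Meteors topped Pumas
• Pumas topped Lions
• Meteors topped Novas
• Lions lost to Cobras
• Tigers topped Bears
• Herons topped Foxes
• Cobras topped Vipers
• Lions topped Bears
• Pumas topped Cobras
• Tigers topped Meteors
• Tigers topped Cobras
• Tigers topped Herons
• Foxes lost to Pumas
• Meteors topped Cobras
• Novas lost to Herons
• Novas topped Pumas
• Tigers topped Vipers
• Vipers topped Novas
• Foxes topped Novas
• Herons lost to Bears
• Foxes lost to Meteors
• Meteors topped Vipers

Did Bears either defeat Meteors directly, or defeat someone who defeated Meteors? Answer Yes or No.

No

Bears did not beat Meteors directly.
Bears beat Novas, Cobras, Vipers, Herons, Foxes, Pumas, but each of them lost to Meteors. No two-step path.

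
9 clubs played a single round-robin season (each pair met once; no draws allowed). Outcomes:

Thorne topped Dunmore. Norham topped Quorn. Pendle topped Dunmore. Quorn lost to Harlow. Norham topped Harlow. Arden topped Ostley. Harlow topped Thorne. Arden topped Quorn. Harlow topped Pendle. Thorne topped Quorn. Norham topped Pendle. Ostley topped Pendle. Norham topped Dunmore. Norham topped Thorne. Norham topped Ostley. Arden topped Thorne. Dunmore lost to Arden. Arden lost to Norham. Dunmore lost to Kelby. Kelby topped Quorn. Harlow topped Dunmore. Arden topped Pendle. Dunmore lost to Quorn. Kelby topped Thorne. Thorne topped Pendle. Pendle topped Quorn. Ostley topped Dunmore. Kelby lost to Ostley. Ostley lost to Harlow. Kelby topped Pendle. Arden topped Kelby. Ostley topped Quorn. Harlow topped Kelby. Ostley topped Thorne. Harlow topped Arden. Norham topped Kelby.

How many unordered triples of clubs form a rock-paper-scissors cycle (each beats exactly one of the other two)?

0

Win totals: Pendle 2, Quorn 1, Arden 6, Kelby 4, Dunmore 0, Thorne 3, Norham 8, Ostley 5, Harlow 7.
A club with w wins dominates both others in C(w,2) triples; summing gives 1 + 0 + 15 + 6 + 0 + 3 + 28 + 10 + 21 = 84 transitive triples.
Total triples C(9,3) = 84, so cyclic triples = 84 − 84 = 0.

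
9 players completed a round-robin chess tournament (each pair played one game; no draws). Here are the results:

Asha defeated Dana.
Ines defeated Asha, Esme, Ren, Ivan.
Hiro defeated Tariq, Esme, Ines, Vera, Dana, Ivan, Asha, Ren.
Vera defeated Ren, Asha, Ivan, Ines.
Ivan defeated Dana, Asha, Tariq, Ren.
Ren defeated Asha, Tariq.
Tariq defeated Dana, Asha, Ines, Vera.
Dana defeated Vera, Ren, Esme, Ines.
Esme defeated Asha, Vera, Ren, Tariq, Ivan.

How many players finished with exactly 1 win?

1

Win totals: Esme 5, Tariq 4, Ivan 4, Hiro 8, Dana 4, Vera 4, Asha 1, Ren 2, Ines 4.
Exactly 1: Asha — 1 player.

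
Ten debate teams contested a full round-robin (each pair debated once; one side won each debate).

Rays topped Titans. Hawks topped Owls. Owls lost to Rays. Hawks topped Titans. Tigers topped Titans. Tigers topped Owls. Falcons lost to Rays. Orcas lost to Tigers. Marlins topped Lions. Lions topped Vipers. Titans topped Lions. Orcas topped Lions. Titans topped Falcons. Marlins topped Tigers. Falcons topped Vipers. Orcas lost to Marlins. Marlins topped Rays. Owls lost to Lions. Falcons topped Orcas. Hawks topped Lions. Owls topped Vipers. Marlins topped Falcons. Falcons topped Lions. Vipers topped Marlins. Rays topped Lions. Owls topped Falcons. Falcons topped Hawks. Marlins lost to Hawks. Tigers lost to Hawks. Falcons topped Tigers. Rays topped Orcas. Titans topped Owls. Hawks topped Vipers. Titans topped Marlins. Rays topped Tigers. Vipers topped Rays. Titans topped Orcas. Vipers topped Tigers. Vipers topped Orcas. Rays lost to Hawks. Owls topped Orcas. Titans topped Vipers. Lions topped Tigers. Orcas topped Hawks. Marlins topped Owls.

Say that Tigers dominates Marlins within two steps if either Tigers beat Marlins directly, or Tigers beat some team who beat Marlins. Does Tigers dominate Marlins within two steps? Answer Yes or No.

Yes

Tigers did not beat Marlins directly.
Tigers beat Orcas, Titans, Owls. Of those, Titans beat Marlins.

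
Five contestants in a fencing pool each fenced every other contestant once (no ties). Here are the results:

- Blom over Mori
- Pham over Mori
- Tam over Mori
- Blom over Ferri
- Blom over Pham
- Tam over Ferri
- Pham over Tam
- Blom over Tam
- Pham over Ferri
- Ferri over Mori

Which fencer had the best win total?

Blom

Win totals: Ferri 1, Tam 2, Pham 3, Blom 4, Mori 0.
Blom leads with 4 wins (next highest: 3).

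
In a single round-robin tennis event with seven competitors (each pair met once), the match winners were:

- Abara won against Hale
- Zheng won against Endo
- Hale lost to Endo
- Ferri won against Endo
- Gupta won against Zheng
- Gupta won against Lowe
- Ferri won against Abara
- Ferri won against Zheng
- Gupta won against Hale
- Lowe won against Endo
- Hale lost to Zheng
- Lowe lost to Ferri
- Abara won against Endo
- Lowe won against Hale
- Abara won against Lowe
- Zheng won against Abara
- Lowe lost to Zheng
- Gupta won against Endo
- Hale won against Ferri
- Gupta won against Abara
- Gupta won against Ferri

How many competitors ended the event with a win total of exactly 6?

Win totals: Hale 1, Gupta 6, Zheng 4, Lowe 2, Endo 1, Abara 3, Ferri 4.
Exactly 6: Gupta — 1 competitor.

1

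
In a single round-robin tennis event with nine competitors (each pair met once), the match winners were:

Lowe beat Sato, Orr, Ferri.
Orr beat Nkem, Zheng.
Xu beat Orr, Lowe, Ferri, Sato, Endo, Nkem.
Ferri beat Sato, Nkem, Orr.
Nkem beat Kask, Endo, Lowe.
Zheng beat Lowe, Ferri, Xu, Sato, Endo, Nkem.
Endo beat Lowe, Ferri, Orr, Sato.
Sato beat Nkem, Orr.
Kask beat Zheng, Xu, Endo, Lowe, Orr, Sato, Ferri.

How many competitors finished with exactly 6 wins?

2

Win totals: Endo 4, Ferri 3, Kask 7, Xu 6, Sato 2, Lowe 3, Zheng 6, Orr 2, Nkem 3.
Exactly 6: Xu, Zheng — 2 competitors.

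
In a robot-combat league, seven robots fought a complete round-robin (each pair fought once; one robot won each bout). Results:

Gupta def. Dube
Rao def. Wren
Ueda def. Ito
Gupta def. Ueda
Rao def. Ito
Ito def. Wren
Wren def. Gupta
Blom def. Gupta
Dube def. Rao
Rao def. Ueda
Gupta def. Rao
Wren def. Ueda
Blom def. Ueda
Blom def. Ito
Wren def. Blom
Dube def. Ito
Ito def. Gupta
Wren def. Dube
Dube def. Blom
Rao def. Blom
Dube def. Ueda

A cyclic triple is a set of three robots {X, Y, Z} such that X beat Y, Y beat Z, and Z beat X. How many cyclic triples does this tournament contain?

Win totals: Blom 3, Rao 4, Ito 2, Dube 4, Wren 4, Gupta 3, Ueda 1.
A robot with w wins dominates both others in C(w,2) triples; summing gives 3 + 6 + 1 + 6 + 6 + 3 + 0 = 25 transitive triples.
Total triples C(7,3) = 35, so cyclic triples = 35 − 25 = 10.

10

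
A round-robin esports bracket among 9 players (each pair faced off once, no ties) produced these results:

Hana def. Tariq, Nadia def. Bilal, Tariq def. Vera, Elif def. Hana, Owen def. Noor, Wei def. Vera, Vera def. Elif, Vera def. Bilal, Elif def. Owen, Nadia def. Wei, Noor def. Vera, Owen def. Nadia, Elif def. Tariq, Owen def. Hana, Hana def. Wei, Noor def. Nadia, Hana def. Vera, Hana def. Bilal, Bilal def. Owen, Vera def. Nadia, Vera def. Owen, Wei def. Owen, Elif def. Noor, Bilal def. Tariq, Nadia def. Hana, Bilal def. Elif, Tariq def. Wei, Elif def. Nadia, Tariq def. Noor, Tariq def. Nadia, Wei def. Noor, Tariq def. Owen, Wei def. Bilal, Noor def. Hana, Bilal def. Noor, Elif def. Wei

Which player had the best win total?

Elif

Win totals: Nadia 3, Elif 6, Tariq 5, Bilal 4, Noor 3, Owen 3, Wei 4, Vera 4, Hana 4.
Elif leads with 6 wins (next highest: 5).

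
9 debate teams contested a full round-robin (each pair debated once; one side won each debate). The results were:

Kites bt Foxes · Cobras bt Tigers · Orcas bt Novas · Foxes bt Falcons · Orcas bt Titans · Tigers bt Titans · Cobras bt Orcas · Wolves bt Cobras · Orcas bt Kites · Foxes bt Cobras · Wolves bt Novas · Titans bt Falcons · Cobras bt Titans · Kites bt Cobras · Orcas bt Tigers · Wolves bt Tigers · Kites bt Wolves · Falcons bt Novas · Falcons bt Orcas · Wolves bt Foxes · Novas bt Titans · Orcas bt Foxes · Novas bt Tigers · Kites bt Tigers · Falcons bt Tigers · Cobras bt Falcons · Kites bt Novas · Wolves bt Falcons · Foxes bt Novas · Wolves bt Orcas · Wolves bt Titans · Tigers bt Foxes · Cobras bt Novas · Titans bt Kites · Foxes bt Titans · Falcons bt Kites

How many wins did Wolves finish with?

Wolves' results: beat Tigers, Novas, Orcas, Cobras, Titans, Foxes, Falcons; lost to Kites.
That is 7 wins.

7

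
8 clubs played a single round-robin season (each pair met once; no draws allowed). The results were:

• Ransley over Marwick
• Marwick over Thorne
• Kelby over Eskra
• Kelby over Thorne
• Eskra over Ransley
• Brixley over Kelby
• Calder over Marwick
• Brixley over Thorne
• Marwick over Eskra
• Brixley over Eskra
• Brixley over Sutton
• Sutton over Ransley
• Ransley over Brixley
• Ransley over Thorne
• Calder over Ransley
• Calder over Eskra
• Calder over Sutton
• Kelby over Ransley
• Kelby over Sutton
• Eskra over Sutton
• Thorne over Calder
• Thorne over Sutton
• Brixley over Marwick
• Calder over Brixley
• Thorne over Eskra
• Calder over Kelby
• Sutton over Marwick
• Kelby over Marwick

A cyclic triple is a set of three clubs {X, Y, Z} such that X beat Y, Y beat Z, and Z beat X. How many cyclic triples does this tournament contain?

Win totals: Brixley 5, Sutton 2, Calder 6, Eskra 2, Thorne 3, Ransley 3, Marwick 2, Kelby 5.
A club with w wins dominates both others in C(w,2) triples; summing gives 10 + 1 + 15 + 1 + 3 + 3 + 1 + 10 = 44 transitive triples.
Total triples C(8,3) = 56, so cyclic triples = 56 − 44 = 12.

12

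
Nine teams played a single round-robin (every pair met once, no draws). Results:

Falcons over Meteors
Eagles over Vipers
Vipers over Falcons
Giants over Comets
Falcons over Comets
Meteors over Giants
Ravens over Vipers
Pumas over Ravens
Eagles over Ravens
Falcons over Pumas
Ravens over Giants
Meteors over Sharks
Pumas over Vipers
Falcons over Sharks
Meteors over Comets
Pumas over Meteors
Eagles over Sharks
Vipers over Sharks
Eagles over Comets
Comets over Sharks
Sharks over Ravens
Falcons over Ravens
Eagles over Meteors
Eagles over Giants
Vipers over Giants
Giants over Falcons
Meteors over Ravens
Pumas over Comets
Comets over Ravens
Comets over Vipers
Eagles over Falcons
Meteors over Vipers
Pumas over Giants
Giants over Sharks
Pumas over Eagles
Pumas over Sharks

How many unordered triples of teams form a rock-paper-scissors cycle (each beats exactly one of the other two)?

Win totals: Giants 3, Pumas 7, Falcons 5, Sharks 1, Eagles 7, Comets 3, Vipers 3, Ravens 2, Meteors 5.
A team with w wins dominates both others in C(w,2) triples; summing gives 3 + 21 + 10 + 0 + 21 + 3 + 3 + 1 + 10 = 72 transitive triples.
Total triples C(9,3) = 84, so cyclic triples = 84 − 72 = 12.

12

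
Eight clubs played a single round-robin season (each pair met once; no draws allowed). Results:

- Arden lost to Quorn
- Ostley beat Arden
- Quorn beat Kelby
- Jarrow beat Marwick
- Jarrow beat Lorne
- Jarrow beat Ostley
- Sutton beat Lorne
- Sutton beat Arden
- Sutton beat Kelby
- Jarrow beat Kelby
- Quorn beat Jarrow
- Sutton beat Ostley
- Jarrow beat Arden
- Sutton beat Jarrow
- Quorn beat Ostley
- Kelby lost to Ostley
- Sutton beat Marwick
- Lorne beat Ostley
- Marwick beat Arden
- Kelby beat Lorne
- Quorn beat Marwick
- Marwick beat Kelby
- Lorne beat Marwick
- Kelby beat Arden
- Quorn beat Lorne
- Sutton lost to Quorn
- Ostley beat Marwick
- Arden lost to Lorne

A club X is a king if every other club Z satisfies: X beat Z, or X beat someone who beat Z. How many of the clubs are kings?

Quorn reaches everyone (king).
Lorne cannot reach Quorn, Jarrow, Sutton in two steps.
Arden cannot reach Quorn, Lorne, Kelby, Jarrow, Sutton, Marwick, Ostley in two steps.
Kelby cannot reach Quorn, Jarrow, Sutton in two steps.
Jarrow cannot reach Quorn, Sutton in two steps.
Sutton cannot reach Quorn in two steps.
Marwick cannot reach Quorn, Jarrow, Sutton, Ostley in two steps.
Ostley cannot reach Quorn, Jarrow, Sutton in two steps.
Kings: Quorn — 1.

1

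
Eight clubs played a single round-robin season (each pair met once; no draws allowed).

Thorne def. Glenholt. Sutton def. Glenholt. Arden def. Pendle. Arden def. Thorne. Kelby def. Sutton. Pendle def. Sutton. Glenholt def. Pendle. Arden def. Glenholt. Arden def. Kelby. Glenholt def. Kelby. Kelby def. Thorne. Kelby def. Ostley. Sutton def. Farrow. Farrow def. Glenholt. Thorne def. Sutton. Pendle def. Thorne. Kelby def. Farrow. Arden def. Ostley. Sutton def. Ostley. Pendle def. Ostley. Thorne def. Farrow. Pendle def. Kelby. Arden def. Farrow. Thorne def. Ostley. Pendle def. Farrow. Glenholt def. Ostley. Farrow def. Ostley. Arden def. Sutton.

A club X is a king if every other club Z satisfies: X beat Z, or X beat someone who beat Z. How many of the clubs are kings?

1

Glenholt cannot reach Arden in two steps.
Sutton cannot reach Arden, Thorne in two steps.
Farrow cannot reach Sutton, Arden, Thorne in two steps.
Kelby cannot reach Arden, Pendle in two steps.
Ostley cannot reach Glenholt, Sutton, Farrow, Kelby, Arden, Pendle, Thorne in two steps.
Arden reaches everyone (king).
Pendle cannot reach Arden in two steps.
Thorne cannot reach Arden in two steps.
Kings: Arden — 1.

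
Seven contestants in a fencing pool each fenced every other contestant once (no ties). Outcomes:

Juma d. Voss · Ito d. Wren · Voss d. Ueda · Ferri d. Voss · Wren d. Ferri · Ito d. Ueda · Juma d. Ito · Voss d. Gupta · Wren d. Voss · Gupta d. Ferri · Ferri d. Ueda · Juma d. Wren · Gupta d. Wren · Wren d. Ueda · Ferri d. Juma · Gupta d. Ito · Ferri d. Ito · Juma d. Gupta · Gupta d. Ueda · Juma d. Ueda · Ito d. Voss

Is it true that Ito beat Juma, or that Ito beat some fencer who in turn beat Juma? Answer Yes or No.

Ito did not beat Juma directly.
Ito beat Voss, Wren, Ueda, but each of them lost to Juma. No two-step path.

No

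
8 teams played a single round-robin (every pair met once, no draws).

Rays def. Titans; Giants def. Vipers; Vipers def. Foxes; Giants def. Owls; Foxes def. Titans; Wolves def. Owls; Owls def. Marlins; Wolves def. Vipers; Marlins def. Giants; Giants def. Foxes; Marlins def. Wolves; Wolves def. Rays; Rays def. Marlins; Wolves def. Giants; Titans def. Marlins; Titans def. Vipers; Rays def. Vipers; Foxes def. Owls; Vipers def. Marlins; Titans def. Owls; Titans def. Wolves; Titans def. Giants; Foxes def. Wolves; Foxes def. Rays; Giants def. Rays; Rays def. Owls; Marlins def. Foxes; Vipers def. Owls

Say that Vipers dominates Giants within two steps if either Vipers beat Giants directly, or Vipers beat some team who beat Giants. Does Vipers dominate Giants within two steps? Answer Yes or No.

Vipers did not beat Giants directly.
Vipers beat Marlins, Owls, Foxes. Of those, Marlins beat Giants.

Yes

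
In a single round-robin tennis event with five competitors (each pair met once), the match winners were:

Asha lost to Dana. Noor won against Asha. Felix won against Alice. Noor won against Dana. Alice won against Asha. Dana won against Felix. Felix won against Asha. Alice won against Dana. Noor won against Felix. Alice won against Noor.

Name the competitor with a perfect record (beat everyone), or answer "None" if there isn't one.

None

Highest win total is Noor with 3 (out of 4 possible).
Noor lost to Alice, so no competitor went undefeated.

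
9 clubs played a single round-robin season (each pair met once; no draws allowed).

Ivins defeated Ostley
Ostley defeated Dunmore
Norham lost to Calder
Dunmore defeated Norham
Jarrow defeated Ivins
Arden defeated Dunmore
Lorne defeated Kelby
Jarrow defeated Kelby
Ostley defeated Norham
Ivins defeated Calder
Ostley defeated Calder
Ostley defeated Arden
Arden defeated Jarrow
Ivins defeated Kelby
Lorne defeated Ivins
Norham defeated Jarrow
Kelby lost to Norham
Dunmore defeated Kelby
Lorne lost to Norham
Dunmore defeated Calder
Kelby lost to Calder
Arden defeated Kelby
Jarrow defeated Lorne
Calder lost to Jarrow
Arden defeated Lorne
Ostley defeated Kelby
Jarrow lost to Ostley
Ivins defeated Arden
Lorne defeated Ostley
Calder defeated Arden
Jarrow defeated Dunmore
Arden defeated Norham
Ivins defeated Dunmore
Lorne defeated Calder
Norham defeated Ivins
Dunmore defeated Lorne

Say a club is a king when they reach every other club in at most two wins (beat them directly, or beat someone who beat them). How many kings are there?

7

Arden reaches everyone (king).
Calder cannot reach Ostley in two steps.
Lorne reaches everyone (king).
Ostley reaches everyone (king).
Ivins reaches everyone (king).
Kelby cannot reach Arden, Calder, Lorne, Ostley, Ivins, Jarrow, Norham, Dunmore in two steps.
Jarrow reaches everyone (king).
Norham reaches everyone (king).
Dunmore reaches everyone (king).
Kings: Arden, Lorne, Ostley, Ivins, Jarrow, Norham, Dunmore — 7.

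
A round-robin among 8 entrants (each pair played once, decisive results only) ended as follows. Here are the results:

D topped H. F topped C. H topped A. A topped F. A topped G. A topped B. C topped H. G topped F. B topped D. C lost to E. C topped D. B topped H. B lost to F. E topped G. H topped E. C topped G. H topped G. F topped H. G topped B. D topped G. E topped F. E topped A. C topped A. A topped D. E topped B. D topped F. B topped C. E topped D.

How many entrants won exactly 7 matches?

Win totals: A 4, B 3, C 4, D 3, E 6, F 3, G 2, H 3.
No entrant has exactly 7 wins.

0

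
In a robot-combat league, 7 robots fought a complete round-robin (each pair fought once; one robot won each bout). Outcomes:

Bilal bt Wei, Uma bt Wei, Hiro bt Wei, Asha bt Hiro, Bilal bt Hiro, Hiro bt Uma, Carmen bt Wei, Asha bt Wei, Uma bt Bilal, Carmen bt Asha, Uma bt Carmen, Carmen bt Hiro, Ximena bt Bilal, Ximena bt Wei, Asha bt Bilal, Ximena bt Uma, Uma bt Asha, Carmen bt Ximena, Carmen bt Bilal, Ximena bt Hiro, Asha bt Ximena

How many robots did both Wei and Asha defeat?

Wei beat: no one.
Asha beat: Wei, Bilal, Ximena, Hiro.
No one was beaten by both.

0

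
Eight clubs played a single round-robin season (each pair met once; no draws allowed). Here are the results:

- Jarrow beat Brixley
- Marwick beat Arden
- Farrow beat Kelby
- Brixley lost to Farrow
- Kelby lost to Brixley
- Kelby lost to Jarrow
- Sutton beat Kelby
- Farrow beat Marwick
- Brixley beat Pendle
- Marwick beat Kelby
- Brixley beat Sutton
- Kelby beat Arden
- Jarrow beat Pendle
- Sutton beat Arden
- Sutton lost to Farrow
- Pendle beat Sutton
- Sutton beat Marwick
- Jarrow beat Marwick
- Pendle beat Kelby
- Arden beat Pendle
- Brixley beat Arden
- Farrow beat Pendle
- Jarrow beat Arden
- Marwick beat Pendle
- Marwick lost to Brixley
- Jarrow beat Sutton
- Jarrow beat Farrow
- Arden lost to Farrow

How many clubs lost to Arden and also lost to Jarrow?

Arden beat: Pendle.
Jarrow beat: Farrow, Brixley, Pendle, Marwick, Kelby, Sutton, Arden.
Both beat: Pendle — 1.

1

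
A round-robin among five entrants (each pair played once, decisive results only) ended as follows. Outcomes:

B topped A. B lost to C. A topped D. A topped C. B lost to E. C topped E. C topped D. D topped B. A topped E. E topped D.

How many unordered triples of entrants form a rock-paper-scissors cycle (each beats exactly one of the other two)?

Of the C(5,3) = 10 triples, the cyclic ones are: {A, B, C}; {A, B, D}; {A, B, E}.
That is 3.

3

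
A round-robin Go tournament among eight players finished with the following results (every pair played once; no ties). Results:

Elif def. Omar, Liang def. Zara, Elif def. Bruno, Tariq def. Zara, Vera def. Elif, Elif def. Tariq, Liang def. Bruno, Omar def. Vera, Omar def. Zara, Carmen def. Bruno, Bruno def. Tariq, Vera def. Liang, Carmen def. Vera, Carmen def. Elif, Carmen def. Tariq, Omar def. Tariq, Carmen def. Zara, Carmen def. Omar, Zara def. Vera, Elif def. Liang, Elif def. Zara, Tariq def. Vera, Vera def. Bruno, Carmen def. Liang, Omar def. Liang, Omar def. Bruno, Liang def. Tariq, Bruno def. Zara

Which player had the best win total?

Win totals: Tariq 2, Elif 5, Zara 1, Carmen 7, Liang 3, Bruno 2, Vera 3, Omar 5.
Carmen leads with 7 wins (next highest: 5).

Carmen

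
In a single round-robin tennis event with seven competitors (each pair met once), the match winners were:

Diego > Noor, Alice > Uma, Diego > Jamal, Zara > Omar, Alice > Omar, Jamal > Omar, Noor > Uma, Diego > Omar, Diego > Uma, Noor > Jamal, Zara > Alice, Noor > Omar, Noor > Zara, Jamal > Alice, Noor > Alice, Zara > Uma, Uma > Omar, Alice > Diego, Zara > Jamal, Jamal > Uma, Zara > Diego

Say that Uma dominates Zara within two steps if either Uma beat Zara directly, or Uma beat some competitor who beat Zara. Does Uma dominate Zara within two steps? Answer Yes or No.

Uma did not beat Zara directly.
Uma beat Omar, but each of them lost to Zara. No two-step path.

No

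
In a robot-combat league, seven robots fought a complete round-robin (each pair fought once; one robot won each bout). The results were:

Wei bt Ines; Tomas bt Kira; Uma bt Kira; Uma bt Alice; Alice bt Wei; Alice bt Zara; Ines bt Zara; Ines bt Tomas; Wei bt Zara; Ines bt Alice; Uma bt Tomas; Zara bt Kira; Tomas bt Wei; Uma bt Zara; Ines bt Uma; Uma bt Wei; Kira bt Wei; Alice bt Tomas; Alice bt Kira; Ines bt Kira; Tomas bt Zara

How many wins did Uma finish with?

5

Uma's results: beat Tomas, Kira, Alice, Wei, Zara; lost to Ines.
That is 5 wins.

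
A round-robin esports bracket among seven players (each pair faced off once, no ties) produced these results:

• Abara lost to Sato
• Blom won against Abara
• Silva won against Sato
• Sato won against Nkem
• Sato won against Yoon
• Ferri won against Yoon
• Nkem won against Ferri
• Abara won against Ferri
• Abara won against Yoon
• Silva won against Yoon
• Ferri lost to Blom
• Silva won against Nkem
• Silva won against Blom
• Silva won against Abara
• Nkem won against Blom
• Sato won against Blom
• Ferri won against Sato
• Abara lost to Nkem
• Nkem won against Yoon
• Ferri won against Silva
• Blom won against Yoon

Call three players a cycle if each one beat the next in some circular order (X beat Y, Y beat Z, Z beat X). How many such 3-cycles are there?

Win totals: Yoon 0, Abara 2, Ferri 3, Nkem 4, Sato 4, Silva 5, Blom 3.
A player with w wins dominates both others in C(w,2) triples; summing gives 0 + 1 + 3 + 6 + 6 + 10 + 3 = 29 transitive triples.
Total triples C(7,3) = 35, so cyclic triples = 35 − 29 = 6.

6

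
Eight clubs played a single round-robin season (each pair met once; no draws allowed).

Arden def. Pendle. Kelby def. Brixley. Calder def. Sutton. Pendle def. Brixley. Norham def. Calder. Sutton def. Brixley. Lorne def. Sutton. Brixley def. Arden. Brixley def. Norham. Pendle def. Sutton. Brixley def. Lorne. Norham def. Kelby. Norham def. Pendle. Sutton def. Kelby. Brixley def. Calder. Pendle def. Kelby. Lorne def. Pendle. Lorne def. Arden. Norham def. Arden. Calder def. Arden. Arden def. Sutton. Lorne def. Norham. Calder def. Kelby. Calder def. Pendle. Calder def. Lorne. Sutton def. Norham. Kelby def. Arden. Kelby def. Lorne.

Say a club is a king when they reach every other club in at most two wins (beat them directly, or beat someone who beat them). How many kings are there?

7

Norham reaches everyone (king).
Arden cannot reach Calder, Lorne in two steps.
Kelby reaches everyone (king).
Calder reaches everyone (king).
Lorne reaches everyone (king).
Sutton reaches everyone (king).
Brixley reaches everyone (king).
Pendle reaches everyone (king).
Kings: Norham, Kelby, Calder, Lorne, Sutton, Brixley, Pendle — 7.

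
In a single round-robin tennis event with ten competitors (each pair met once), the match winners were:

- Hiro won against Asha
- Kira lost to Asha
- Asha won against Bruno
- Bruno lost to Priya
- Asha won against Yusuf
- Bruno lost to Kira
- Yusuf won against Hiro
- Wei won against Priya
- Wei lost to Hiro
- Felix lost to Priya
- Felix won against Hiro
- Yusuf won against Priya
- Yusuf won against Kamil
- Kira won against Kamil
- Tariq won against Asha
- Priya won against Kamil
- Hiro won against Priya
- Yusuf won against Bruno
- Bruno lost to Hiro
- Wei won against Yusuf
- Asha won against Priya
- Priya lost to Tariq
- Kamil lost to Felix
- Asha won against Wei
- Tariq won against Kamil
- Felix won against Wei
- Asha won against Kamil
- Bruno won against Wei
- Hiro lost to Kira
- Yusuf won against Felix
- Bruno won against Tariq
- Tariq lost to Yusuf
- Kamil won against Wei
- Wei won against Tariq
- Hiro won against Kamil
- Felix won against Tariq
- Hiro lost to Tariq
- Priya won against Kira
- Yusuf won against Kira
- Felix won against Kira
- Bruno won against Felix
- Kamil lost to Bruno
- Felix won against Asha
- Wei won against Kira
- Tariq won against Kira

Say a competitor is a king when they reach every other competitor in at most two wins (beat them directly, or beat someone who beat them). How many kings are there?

7

Yusuf reaches everyone (king).
Wei reaches everyone (king).
Tariq reaches everyone (king).
Priya cannot reach Yusuf in two steps.
Bruno reaches everyone (king).
Kamil cannot reach Bruno, Asha, Felix, Hiro in two steps.
Kira cannot reach Yusuf in two steps.
Asha reaches everyone (king).
Felix reaches everyone (king).
Hiro reaches everyone (king).
Kings: Yusuf, Wei, Tariq, Bruno, Asha, Felix, Hiro — 7.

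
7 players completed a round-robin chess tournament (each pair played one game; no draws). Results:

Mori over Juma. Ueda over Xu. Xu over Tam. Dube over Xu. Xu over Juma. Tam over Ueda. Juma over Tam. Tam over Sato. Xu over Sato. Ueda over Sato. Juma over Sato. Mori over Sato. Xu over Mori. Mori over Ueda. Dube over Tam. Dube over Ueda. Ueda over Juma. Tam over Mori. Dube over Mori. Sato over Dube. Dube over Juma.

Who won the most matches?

Win totals: Ueda 3, Dube 5, Mori 3, Tam 3, Xu 4, Sato 1, Juma 2.
Dube leads with 5 wins (next highest: 4).

Dube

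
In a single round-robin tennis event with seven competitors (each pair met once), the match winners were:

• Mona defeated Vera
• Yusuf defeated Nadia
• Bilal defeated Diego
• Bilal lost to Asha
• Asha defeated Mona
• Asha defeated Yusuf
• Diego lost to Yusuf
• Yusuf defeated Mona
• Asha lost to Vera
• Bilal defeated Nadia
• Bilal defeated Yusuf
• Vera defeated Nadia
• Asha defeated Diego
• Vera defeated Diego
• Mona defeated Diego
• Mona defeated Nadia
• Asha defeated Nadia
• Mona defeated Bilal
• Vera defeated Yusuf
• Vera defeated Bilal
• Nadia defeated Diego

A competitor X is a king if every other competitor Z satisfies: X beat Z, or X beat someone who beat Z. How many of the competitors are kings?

3

Yusuf cannot reach Asha in two steps.
Nadia cannot reach Yusuf, Asha, Vera, Mona, Bilal in two steps.
Asha reaches everyone (king).
Vera reaches everyone (king).
Mona reaches everyone (king).
Diego cannot reach Yusuf, Nadia, Asha, Vera, Mona, Bilal in two steps.
Bilal cannot reach Asha, Vera in two steps.
Kings: Asha, Vera, Mona — 3.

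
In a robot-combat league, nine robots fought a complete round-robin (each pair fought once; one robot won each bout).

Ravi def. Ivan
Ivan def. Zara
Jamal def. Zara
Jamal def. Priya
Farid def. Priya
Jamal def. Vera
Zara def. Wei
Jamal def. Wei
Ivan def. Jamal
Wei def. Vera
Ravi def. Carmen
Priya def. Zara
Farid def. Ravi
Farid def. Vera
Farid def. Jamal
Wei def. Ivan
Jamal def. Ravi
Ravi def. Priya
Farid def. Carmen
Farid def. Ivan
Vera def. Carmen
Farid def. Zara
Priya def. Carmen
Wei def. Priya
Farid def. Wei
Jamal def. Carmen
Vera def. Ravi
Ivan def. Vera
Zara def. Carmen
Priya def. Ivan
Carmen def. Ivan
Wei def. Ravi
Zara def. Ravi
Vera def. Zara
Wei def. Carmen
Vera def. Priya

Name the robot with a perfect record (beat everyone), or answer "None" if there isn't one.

Farid has 8 wins out of 8 opponents — a perfect record.

Farid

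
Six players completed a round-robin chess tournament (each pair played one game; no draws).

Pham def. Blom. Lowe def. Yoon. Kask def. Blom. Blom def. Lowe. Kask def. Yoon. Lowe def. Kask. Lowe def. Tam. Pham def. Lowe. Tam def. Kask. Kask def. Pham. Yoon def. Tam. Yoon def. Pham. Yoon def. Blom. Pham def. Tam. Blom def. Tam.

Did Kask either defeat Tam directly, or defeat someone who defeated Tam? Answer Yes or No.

Kask did not beat Tam directly.
Kask beat Blom, Pham, Yoon. Of those, Blom beat Tam.

Yes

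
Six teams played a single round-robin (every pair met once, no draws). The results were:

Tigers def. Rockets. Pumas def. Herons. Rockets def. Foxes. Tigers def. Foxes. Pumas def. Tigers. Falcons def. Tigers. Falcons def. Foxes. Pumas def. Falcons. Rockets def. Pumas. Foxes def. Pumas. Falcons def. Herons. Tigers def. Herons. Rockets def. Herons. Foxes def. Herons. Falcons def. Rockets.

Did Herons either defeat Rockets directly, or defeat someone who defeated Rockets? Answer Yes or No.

Herons did not beat Rockets directly.
Herons beat no one, so there is no intermediate team.

No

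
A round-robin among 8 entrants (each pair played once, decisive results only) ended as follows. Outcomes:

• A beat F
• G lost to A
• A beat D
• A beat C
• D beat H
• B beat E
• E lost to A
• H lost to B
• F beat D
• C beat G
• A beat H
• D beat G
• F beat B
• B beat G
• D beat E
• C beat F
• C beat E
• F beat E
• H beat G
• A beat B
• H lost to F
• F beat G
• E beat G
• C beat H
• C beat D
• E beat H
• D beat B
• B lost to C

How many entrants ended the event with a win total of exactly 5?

Win totals: A 7, B 3, C 6, D 4, E 2, F 5, G 0, H 1.
Exactly 5: F — 1 entrant.

1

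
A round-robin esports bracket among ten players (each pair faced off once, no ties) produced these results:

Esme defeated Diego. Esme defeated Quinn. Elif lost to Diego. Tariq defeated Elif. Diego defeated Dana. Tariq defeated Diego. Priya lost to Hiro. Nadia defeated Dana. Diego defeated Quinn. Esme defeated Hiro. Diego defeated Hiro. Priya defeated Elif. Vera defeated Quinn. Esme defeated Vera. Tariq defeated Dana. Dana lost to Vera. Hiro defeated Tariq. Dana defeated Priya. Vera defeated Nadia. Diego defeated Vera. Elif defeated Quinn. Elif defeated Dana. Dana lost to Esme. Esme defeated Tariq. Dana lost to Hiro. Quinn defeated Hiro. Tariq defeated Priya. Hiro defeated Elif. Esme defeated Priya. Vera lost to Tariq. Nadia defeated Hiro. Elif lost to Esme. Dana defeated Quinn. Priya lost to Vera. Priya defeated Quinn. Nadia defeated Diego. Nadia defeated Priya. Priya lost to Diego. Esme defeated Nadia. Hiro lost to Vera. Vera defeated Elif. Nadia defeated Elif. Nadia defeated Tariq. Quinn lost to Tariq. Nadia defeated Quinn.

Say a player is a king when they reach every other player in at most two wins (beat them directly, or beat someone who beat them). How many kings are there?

1

Hiro cannot reach Esme, Nadia in two steps.
Elif cannot reach Diego, Vera, Tariq, Esme, Nadia in two steps.
Diego cannot reach Esme in two steps.
Priya cannot reach Diego, Vera, Tariq, Esme, Nadia in two steps.
Vera cannot reach Esme in two steps.
Tariq cannot reach Esme in two steps.
Esme reaches everyone (king).
Dana cannot reach Diego, Vera, Tariq, Esme, Nadia in two steps.
Quinn cannot reach Diego, Vera, Esme, Nadia in two steps.
Nadia cannot reach Esme in two steps.
Kings: Esme — 1.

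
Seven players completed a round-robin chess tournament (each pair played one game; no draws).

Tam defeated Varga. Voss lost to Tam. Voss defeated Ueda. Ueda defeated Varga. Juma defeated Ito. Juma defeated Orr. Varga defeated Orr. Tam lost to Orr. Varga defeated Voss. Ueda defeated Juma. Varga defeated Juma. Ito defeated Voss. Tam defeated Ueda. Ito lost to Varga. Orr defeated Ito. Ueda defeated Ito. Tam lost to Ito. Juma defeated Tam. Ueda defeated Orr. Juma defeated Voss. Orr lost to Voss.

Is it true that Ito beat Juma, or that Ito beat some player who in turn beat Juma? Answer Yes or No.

Ito did not beat Juma directly.
Ito beat Tam, Voss, but each of them lost to Juma. No two-step path.

No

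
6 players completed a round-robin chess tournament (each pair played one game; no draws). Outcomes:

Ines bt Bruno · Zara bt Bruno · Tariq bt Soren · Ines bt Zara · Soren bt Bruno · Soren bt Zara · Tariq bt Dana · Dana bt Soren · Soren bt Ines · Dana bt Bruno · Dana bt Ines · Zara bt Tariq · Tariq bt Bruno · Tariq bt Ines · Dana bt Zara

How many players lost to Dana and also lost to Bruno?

Dana beat: Zara, Bruno, Ines, Soren.
Bruno beat: no one.
No one was beaten by both.

0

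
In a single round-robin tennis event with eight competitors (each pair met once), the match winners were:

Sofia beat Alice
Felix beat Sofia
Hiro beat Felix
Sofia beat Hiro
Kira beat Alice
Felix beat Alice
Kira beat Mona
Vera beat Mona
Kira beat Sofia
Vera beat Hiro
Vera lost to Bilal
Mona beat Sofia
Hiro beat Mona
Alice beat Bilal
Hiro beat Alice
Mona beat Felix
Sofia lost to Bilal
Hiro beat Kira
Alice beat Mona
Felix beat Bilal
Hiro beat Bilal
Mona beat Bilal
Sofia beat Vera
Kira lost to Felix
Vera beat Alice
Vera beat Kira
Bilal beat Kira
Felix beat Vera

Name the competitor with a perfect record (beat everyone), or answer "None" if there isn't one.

Highest win total is Hiro with 5 (out of 7 possible).
Hiro lost to Sofia, Vera, so no competitor went undefeated.

None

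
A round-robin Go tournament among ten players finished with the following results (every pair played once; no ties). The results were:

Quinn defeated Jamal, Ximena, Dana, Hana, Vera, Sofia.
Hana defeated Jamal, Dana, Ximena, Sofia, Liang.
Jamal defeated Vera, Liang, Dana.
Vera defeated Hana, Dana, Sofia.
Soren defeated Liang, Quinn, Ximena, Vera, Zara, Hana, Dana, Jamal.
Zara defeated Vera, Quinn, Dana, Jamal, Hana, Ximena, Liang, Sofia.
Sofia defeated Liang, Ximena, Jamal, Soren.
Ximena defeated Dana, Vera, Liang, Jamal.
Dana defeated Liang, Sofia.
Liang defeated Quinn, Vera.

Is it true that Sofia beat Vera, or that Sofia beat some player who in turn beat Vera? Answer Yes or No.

Yes

Sofia did not beat Vera directly.
Sofia beat Jamal, Soren, Ximena, Liang. Of those, Jamal beat Vera.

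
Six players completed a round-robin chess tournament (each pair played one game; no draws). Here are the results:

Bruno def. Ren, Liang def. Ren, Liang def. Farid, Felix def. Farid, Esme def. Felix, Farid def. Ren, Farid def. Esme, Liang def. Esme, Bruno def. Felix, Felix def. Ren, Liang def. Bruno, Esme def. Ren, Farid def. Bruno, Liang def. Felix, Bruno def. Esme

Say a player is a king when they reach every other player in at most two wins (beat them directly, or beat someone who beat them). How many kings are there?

1

Ren cannot reach Bruno, Felix, Farid, Liang, Esme in two steps.
Bruno cannot reach Liang in two steps.
Felix cannot reach Liang in two steps.
Farid cannot reach Liang in two steps.
Liang reaches everyone (king).
Esme cannot reach Bruno, Liang in two steps.
Kings: Liang — 1.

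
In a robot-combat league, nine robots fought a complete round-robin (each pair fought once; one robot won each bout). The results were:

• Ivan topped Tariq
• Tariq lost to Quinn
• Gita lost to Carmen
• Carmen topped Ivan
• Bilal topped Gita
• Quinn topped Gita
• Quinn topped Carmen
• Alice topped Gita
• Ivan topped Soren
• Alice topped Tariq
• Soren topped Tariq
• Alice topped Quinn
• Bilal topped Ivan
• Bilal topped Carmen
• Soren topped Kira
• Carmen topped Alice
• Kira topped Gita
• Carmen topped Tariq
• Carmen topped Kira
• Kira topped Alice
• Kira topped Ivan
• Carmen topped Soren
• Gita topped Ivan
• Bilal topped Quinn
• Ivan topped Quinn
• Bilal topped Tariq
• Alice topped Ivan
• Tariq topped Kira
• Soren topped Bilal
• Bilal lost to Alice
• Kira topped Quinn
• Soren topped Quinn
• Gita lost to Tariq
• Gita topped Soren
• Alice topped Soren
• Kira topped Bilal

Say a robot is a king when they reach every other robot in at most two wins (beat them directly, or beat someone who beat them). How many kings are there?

Carmen reaches everyone (king).
Kira reaches everyone (king).
Tariq cannot reach Carmen in two steps.
Soren reaches everyone (king).
Gita cannot reach Carmen, Alice in two steps.
Alice reaches everyone (king).
Quinn cannot reach Bilal in two steps.
Ivan cannot reach Alice in two steps.
Bilal reaches everyone (king).
Kings: Carmen, Kira, Soren, Alice, Bilal — 5.

5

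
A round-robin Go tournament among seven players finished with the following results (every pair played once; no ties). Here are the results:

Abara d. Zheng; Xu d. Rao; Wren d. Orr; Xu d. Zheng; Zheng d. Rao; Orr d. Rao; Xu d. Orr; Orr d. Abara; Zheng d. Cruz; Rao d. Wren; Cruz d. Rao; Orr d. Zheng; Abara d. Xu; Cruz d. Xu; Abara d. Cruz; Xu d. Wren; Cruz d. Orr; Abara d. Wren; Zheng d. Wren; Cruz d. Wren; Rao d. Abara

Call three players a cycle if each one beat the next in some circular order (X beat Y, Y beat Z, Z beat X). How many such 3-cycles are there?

10

Win totals: Xu 4, Abara 4, Wren 1, Cruz 4, Orr 3, Zheng 3, Rao 2.
A player with w wins dominates both others in C(w,2) triples; summing gives 6 + 6 + 0 + 6 + 3 + 3 + 1 = 25 transitive triples.
Total triples C(7,3) = 35, so cyclic triples = 35 − 25 = 10.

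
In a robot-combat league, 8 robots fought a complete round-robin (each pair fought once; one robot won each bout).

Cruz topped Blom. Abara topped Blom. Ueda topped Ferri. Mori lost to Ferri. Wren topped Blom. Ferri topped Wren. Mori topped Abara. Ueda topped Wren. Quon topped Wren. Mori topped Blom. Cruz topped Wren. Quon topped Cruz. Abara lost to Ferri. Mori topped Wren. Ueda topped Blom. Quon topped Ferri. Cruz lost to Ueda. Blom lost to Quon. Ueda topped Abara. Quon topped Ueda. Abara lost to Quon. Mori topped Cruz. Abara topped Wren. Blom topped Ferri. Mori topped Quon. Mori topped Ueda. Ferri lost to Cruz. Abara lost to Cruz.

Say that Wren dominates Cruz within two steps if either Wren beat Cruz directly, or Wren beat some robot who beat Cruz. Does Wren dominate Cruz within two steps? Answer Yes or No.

Wren did not beat Cruz directly.
Wren beat Blom, but each of them lost to Cruz. No two-step path.

No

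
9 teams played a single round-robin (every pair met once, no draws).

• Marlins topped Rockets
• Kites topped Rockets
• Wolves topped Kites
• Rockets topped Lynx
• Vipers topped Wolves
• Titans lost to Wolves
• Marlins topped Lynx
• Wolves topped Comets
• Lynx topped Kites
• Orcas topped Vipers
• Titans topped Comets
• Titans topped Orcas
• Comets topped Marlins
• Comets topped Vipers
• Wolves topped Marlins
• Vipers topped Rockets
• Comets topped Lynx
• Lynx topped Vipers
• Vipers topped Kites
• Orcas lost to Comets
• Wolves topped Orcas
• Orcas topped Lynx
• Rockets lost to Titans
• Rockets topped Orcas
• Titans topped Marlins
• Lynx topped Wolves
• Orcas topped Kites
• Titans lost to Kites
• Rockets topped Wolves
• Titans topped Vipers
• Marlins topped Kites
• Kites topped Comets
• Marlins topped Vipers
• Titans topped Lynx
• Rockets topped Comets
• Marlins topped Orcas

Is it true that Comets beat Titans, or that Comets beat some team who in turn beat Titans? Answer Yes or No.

Comets did not beat Titans directly.
Comets beat Orcas, Lynx, Marlins, Vipers, but each of them lost to Titans. No two-step path.

No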